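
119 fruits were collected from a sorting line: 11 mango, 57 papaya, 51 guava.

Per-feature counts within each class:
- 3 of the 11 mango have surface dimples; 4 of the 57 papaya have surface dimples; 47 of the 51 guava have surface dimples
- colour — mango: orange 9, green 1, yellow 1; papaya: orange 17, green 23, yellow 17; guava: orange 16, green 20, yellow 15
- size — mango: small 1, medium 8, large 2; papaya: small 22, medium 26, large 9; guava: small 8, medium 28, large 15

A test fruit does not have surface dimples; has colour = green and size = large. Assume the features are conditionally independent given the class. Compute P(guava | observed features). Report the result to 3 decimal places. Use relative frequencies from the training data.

0.116

mango: (11/119) × (8/11) × (1/11) × (2/11) ≈ 0.00111119
papaya: (57/119) × (53/57) × (23/57) × (9/57) ≈ 0.0283759
guava: (51/119) × (4/51) × (20/51) × (15/51) ≈ 0.00387698
P(guava | x) = 0.00387698 / 0.03336407 ≈ 0.116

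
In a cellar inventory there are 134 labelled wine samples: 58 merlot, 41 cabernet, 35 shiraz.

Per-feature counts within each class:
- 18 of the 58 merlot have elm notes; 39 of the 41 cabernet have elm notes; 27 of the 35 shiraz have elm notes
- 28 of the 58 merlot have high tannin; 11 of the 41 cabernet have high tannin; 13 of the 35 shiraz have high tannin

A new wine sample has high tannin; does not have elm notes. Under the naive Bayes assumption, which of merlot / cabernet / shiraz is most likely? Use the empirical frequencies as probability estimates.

merlot

merlot: (58/134) × (40/58) × (28/58) ≈ 0.144107
cabernet: (41/134) × (2/41) × (11/41) ≈ 0.00400437
shiraz: (35/134) × (8/35) × (13/35) ≈ 0.0221748
Highest score → merlot.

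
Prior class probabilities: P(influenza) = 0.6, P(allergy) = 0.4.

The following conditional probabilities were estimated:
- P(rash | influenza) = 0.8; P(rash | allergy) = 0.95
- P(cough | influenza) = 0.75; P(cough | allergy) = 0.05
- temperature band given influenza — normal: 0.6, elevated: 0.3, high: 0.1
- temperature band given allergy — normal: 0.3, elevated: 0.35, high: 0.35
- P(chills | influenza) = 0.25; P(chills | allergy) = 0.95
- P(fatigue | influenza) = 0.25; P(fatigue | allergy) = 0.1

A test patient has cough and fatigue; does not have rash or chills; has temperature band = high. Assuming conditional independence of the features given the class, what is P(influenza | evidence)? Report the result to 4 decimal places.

0.9990

influenza: 0.6 × (1−0.8) × 0.75 × 0.1 × (1−0.25) × 0.25 = 0.0016875
allergy: 0.4 × (1−0.95) × 0.05 × 0.35 × (1−0.95) × 0.1 = 0.00000175
P(influenza | x) = 0.0016875 / 0.00168925 ≈ 0.9990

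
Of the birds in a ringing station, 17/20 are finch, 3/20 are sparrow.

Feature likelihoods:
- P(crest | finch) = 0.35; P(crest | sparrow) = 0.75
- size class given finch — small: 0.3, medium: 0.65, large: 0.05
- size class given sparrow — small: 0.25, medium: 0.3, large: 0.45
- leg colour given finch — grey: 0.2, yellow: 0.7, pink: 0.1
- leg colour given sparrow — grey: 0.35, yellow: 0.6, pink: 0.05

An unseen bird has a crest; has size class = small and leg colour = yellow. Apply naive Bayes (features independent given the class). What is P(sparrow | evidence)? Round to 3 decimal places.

finch: 0.85 × 0.35 × 0.3 × 0.7 = 0.062475
sparrow: 0.15 × 0.75 × 0.25 × 0.6 = 0.016875
P(sparrow | x) = 0.016875 / 0.07935 ≈ 0.213

0.213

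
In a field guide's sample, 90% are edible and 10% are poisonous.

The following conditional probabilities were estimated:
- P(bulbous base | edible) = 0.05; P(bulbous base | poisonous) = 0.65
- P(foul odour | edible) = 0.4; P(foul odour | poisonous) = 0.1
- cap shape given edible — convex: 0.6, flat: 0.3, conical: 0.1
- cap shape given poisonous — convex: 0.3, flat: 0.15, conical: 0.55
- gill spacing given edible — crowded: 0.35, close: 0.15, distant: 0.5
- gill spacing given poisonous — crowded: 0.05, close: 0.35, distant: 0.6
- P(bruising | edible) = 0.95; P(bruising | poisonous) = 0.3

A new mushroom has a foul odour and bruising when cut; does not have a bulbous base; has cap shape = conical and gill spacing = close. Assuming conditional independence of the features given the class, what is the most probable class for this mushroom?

edible

edible: 0.9 × (1−0.05) × 0.4 × 0.1 × 0.15 × 0.95 = 0.0048735
poisonous: 0.1 × (1−0.65) × 0.1 × 0.55 × 0.35 × 0.3 = 0.000202125
Highest score → edible.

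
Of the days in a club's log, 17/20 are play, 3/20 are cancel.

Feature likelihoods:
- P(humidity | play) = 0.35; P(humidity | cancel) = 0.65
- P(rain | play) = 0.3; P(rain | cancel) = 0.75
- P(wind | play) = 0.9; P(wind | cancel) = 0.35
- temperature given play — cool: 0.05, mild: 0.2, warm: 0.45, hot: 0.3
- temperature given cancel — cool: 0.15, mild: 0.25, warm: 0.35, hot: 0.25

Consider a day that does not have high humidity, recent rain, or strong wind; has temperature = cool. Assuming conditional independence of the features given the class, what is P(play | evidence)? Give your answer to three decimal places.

play: 0.85 × (1−0.35) × (1−0.3) × (1−0.9) × 0.05 = 0.00193375
cancel: 0.15 × (1−0.65) × (1−0.75) × (1−0.35) × 0.15 = 0.0012796875
P(play | x) = 0.00193375 / 0.0032134375 ≈ 0.602

0.602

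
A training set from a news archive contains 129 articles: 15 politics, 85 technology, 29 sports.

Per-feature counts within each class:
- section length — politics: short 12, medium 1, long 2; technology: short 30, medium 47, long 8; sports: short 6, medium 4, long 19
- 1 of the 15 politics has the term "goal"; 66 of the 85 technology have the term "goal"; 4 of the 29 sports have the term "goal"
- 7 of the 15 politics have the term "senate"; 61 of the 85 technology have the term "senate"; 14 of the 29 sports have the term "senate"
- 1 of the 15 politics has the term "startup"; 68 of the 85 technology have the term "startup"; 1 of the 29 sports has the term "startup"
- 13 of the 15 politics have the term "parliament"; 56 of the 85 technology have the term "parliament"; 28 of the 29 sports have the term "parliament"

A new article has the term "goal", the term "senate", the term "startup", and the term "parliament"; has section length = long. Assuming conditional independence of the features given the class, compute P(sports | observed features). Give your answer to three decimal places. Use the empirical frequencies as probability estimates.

politics: (15/129) × (2/15) × (1/15) × (7/15) × (1/15) × (13/15) ≈ 0.0000278687
technology: (85/129) × (8/85) × (66/85) × (61/85) × (68/85) × (56/85) ≈ 0.0182136
sports: (29/129) × (19/29) × (4/29) × (14/29) × (1/29) × (28/29) ≈ 0.000326526
P(sports | x) = 0.000326526 / 0.0185679947 ≈ 0.018

0.018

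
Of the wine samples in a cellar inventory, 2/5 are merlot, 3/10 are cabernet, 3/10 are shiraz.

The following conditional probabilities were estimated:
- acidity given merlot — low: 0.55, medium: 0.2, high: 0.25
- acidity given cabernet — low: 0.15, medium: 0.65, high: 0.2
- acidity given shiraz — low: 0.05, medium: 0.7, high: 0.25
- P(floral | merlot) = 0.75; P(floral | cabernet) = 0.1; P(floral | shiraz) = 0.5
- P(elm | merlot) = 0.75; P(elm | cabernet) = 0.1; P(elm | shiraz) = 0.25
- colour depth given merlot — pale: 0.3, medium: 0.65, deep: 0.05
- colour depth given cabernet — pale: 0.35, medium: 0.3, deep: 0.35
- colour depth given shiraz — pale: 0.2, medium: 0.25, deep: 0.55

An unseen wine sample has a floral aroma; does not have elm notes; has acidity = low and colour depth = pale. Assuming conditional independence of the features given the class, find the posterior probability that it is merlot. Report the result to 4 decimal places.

0.8296

merlot: 0.4 × 0.55 × 0.75 × (1−0.75) × 0.3 = 0.012375
cabernet: 0.3 × 0.15 × 0.1 × (1−0.1) × 0.35 = 0.0014175
shiraz: 0.3 × 0.05 × 0.5 × (1−0.25) × 0.2 = 0.001125
P(merlot | x) = 0.012375 / 0.0149175 ≈ 0.8296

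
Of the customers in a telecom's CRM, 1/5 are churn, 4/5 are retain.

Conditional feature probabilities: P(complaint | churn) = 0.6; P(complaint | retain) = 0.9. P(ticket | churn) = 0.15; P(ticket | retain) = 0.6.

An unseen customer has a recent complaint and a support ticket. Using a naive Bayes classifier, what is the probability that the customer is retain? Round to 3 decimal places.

churn: 0.2 × 0.6 × 0.15 = 0.018
retain: 0.8 × 0.9 × 0.6 = 0.432
P(retain | x) = 0.432 / 0.45 ≈ 0.960

0.960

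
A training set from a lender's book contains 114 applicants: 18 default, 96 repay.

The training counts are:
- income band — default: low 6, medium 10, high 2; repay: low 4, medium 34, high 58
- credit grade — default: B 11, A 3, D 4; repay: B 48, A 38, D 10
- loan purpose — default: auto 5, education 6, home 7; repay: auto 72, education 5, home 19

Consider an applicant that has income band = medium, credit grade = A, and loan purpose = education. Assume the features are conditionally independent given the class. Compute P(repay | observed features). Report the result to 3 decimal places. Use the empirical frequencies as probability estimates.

0.558

default: (18/114) × (10/18) × (3/18) × (6/18) ≈ 0.00487329
repay: (96/114) × (34/96) × (38/96) × (5/96) ≈ 0.00614873
P(repay | x) = 0.00614873 / 0.01102202 ≈ 0.558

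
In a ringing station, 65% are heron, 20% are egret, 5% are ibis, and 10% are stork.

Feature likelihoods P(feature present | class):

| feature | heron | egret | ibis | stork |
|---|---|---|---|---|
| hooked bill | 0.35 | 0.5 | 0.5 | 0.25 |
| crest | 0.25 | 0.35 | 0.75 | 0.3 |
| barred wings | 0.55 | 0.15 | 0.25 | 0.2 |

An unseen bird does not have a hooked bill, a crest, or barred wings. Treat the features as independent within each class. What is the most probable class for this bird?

heron

heron: 0.65 × (1−0.35) × (1−0.25) × (1−0.55) = 0.14259375
egret: 0.2 × (1−0.5) × (1−0.35) × (1−0.15) = 0.05525
ibis: 0.05 × (1−0.5) × (1−0.75) × (1−0.25) = 0.0046875
stork: 0.1 × (1−0.25) × (1−0.3) × (1−0.2) = 0.042
Highest score → heron.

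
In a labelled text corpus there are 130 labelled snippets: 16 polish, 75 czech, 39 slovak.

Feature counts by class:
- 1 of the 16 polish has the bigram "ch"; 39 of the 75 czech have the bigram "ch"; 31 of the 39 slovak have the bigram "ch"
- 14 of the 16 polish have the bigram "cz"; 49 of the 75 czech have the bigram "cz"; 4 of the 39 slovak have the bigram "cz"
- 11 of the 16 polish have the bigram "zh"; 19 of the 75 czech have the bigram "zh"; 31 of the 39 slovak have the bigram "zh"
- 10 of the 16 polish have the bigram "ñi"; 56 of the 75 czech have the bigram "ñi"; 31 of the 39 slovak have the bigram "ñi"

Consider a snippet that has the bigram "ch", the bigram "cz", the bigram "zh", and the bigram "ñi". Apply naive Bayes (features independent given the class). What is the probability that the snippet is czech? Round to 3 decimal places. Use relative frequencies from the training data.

polish: (16/130) × (1/16) × (14/16) × (11/16) × (10/16) ≈ 0.00289213
czech: (75/130) × (39/75) × (49/75) × (19/75) × (56/75) ≈ 0.0370745
slovak: (39/130) × (31/39) × (4/39) × (31/39) × (31/39) ≈ 0.0154528
P(czech | x) = 0.0370745 / 0.05541943 ≈ 0.669

0.669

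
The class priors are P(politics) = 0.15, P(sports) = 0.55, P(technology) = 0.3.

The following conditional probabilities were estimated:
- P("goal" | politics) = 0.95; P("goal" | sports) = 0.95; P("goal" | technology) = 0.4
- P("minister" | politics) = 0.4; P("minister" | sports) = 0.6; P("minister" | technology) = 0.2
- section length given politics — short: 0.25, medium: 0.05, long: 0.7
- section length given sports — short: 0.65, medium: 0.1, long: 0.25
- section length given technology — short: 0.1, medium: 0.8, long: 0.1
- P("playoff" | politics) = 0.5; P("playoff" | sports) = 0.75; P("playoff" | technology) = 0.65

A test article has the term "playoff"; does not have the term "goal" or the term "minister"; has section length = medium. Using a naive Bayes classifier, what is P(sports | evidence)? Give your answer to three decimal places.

politics: 0.15 × (1−0.95) × (1−0.4) × 0.05 × 0.5 = 0.0001125
sports: 0.55 × (1−0.95) × (1−0.6) × 0.1 × 0.75 = 0.000825
technology: 0.3 × (1−0.4) × (1−0.2) × 0.8 × 0.65 = 0.07488
P(sports | x) = 0.000825 / 0.0758175 ≈ 0.011

0.011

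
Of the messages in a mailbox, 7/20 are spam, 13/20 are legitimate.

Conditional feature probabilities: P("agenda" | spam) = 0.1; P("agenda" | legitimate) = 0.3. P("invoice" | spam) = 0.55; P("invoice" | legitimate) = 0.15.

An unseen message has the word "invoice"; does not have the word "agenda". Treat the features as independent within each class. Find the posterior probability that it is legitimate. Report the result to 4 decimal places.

0.2826

spam: 0.35 × (1−0.1) × 0.55 = 0.17325
legitimate: 0.65 × (1−0.3) × 0.15 = 0.06825
P(legitimate | x) = 0.06825 / 0.2415 ≈ 0.2826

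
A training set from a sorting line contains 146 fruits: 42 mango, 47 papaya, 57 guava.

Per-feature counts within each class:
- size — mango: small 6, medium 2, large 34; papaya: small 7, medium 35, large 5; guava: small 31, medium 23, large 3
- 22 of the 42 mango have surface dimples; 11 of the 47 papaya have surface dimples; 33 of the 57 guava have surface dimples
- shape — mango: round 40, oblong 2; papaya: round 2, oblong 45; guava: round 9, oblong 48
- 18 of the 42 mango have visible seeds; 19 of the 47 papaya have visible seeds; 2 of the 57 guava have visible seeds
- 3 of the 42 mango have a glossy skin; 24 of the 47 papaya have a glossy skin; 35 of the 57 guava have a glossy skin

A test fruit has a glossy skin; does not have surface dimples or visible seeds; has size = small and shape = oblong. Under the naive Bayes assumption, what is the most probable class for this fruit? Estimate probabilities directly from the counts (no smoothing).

guava

mango: (42/146) × (6/42) × (20/42) × (2/42) × (24/42) × (3/42) ≈ 0.0000380359
papaya: (47/146) × (7/47) × (36/47) × (45/47) × (28/47) × (24/47) ≈ 0.0106964
guava: (57/146) × (31/57) × (24/57) × (48/57) × (55/57) × (35/57) ≈ 0.0446059
Highest score → guava.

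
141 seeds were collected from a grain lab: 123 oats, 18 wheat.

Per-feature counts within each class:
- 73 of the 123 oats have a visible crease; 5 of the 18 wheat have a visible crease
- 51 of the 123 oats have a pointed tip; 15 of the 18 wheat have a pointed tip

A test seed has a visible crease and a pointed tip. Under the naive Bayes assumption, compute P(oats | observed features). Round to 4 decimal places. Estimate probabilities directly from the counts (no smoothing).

0.8790

oats: (123/141) × (73/123) × (51/123) ≈ 0.214669
wheat: (18/141) × (5/18) × (15/18) ≈ 0.0295508
P(oats | x) = 0.214669 / 0.2442198 ≈ 0.8790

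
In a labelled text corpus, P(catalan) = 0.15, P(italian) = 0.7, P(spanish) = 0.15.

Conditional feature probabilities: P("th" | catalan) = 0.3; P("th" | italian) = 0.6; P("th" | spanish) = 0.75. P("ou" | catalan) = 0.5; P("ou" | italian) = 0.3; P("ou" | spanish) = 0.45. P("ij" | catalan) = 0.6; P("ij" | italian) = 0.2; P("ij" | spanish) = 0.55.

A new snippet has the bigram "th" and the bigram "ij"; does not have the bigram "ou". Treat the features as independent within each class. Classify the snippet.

catalan: 0.15 × 0.3 × (1−0.5) × 0.6 = 0.0135
italian: 0.7 × 0.6 × (1−0.3) × 0.2 = 0.0588
spanish: 0.15 × 0.75 × (1−0.45) × 0.55 = 0.03403125
Highest score → italian.

italian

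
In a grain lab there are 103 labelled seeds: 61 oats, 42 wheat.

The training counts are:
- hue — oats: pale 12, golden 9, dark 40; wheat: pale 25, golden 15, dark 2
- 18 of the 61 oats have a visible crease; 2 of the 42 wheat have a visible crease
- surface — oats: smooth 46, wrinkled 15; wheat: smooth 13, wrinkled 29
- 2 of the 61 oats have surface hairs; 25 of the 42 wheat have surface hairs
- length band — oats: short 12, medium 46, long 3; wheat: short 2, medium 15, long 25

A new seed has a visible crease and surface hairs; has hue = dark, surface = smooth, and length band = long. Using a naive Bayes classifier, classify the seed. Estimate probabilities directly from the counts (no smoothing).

oats

oats: (61/103) × (40/61) × (18/61) × (46/61) × (2/61) × (3/61) ≈ 0.000139343
wheat: (42/103) × (2/42) × (2/42) × (13/42) × (25/42) × (25/42) ≈ 0.000101403
Highest score → oats.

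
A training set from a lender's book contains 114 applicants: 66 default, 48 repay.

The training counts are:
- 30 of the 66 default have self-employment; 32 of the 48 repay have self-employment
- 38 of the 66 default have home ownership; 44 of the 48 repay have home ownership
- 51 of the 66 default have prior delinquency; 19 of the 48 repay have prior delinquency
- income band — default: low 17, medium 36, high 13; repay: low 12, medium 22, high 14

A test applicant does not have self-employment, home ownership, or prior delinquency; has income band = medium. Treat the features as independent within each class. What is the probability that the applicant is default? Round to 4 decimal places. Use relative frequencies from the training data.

0.8368

default: (66/114) × (36/66) × (28/66) × (15/66) × (36/66) ≈ 0.016608
repay: (48/114) × (16/48) × (4/48) × (29/48) × (22/48) ≈ 0.00323871
P(default | x) = 0.016608 / 0.01984671 ≈ 0.8368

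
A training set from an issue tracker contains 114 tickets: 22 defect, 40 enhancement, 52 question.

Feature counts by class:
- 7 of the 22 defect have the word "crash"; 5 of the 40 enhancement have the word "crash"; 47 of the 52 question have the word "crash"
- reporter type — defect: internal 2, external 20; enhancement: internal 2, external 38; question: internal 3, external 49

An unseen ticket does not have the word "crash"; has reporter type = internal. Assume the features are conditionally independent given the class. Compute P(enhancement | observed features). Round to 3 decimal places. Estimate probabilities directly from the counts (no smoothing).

0.514

defect: (22/114) × (15/22) × (2/22) ≈ 0.0119617
enhancement: (40/114) × (35/40) × (2/40) ≈ 0.0153509
question: (52/114) × (5/52) × (3/52) ≈ 0.00253036
P(enhancement | x) = 0.0153509 / 0.02984296 ≈ 0.514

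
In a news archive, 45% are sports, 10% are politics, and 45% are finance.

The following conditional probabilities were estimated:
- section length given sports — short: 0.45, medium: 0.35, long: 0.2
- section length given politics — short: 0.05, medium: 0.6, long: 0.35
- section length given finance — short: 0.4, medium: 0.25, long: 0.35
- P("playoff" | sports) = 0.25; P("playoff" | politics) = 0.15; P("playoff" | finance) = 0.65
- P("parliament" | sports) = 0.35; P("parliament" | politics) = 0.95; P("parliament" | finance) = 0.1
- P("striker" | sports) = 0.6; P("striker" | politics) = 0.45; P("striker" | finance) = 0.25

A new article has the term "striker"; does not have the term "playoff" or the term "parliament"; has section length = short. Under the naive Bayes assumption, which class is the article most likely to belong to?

sports: 0.45 × 0.45 × (1−0.25) × (1−0.35) × 0.6 = 0.05923125
politics: 0.1 × 0.05 × (1−0.15) × (1−0.95) × 0.45 = 0.000095625
finance: 0.45 × 0.4 × (1−0.65) × (1−0.1) × 0.25 = 0.014175
Highest score → sports.

sports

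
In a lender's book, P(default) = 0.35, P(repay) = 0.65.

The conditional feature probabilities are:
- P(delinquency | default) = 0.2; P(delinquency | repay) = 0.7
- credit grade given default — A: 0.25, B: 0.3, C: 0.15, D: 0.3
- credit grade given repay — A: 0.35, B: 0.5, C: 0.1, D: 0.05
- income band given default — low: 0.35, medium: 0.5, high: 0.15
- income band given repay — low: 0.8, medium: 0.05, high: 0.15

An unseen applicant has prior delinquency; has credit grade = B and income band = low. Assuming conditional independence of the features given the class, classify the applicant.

default: 0.35 × 0.2 × 0.3 × 0.35 = 0.00735
repay: 0.65 × 0.7 × 0.5 × 0.8 = 0.182
Highest score → repay.

repay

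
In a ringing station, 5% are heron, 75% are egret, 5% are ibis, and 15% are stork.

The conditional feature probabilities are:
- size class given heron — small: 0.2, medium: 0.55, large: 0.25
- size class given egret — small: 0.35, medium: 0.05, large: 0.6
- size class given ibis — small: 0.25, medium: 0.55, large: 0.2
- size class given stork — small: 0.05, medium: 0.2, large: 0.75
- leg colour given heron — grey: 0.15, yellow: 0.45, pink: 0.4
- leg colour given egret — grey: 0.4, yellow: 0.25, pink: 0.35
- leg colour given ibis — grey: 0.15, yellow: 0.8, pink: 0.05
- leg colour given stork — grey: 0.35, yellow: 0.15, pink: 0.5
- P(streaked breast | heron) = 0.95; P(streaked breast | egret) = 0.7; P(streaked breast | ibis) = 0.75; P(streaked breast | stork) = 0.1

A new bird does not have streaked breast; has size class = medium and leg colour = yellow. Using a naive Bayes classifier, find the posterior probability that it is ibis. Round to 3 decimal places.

0.424

heron: 0.05 × 0.55 × 0.45 × (1−0.95) = 0.00061875
egret: 0.75 × 0.05 × 0.25 × (1−0.7) = 0.0028125
ibis: 0.05 × 0.55 × 0.8 × (1−0.75) = 0.0055
stork: 0.15 × 0.2 × 0.15 × (1−0.1) = 0.00405
P(ibis | x) = 0.0055 / 0.01298125 ≈ 0.424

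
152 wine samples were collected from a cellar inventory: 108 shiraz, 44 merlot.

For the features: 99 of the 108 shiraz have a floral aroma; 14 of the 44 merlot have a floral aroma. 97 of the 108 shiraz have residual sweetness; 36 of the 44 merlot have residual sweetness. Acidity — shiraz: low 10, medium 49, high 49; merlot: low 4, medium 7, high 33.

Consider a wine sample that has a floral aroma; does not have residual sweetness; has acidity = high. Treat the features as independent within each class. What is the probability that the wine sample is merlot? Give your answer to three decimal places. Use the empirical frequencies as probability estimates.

shiraz: (108/152) × (99/108) × (11/108) × (49/108) ≈ 0.0300977
merlot: (44/152) × (14/44) × (8/44) × (33/44) ≈ 0.0125598
P(merlot | x) = 0.0125598 / 0.0426575 ≈ 0.294

0.294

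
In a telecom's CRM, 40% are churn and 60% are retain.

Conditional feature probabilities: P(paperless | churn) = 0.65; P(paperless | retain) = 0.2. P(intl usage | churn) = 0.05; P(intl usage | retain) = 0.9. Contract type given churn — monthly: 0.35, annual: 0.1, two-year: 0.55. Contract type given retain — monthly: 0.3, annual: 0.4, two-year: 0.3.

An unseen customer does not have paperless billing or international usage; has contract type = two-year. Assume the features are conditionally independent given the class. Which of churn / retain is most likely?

churn: 0.4 × (1−0.65) × (1−0.05) × 0.55 = 0.07315
retain: 0.6 × (1−0.2) × (1−0.9) × 0.3 = 0.0144
Highest score → churn.

churn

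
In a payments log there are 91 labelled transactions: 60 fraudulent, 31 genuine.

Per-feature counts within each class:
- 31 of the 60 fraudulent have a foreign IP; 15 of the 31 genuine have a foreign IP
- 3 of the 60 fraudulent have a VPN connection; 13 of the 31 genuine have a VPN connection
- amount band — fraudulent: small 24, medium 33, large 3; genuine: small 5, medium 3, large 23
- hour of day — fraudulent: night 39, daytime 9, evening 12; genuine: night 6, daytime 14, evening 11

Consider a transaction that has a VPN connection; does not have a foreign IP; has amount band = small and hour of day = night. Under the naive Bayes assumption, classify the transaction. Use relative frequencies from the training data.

fraudulent

fraudulent: (60/91) × (29/60) × (3/60) × (24/60) × (39/60) ≈ 0.00414286
genuine: (31/91) × (16/31) × (13/31) × (5/31) × (6/31) ≈ 0.00230175
Highest score → fraudulent.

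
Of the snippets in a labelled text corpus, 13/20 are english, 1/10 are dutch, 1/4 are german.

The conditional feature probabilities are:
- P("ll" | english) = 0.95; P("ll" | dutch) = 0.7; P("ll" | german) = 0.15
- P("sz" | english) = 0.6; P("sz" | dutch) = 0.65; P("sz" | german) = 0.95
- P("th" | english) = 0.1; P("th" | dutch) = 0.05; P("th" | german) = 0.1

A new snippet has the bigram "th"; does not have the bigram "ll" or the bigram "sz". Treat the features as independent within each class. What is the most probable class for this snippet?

english: 0.65 × (1−0.95) × (1−0.6) × 0.1 = 0.0013
dutch: 0.1 × (1−0.7) × (1−0.65) × 0.05 = 0.000525
german: 0.25 × (1−0.15) × (1−0.95) × 0.1 = 0.0010625
Highest score → english.

english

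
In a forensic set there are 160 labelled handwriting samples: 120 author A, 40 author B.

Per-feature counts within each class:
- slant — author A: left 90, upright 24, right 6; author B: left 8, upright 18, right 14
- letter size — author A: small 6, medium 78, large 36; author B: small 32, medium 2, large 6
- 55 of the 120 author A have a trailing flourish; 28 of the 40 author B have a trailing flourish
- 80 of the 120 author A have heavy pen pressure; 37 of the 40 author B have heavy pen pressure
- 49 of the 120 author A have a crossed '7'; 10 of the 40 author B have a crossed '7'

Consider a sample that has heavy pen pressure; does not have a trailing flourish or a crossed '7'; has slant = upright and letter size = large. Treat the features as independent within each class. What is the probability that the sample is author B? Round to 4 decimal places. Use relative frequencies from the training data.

author A: (120/160) × (24/120) × (36/120) × (65/120) × (80/120) × (71/120) ≈ 0.00961458
author B: (40/160) × (18/40) × (6/40) × (12/40) × (37/40) × (30/40) = 0.003512109375
P(author B | x) = 0.003512109375 / 0.013126689375 ≈ 0.2676

0.2676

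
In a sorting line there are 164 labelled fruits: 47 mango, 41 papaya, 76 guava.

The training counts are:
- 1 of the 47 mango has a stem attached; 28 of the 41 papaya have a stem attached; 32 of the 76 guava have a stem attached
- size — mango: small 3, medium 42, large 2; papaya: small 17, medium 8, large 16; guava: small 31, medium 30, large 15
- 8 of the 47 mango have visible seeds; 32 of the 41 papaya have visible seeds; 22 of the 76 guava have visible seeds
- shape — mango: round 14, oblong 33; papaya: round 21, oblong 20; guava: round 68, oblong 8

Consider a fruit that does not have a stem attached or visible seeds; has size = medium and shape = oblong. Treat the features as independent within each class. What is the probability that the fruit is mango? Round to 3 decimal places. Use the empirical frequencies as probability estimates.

mango: (47/164) × (46/47) × (42/47) × (39/47) × (33/47) ≈ 0.146032
papaya: (41/164) × (13/41) × (8/41) × (9/41) × (20/41) ≈ 0.00165619
guava: (76/164) × (44/76) × (30/76) × (54/76) × (8/76) ≈ 0.00792087
P(mango | x) = 0.146032 / 0.15560906 ≈ 0.938

0.938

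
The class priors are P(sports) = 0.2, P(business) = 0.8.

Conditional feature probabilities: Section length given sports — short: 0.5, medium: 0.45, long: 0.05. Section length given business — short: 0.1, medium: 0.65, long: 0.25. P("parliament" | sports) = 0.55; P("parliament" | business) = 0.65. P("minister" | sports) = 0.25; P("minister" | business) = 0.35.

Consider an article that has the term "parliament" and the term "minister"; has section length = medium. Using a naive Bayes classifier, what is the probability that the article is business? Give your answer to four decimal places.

0.9053

sports: 0.2 × 0.45 × 0.55 × 0.25 = 0.012375
business: 0.8 × 0.65 × 0.65 × 0.35 = 0.1183
P(business | x) = 0.1183 / 0.130675 ≈ 0.9053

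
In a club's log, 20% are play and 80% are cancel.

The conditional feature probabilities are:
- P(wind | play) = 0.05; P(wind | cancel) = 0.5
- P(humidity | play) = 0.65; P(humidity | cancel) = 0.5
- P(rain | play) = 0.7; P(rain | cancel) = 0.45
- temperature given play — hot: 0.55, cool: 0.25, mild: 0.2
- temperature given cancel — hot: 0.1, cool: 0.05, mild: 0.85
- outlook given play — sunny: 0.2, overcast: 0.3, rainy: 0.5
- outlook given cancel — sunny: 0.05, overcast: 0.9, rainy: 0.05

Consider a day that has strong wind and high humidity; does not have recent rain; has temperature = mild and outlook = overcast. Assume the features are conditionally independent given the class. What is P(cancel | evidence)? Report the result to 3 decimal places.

0.999

play: 0.2 × 0.05 × 0.65 × (1−0.7) × 0.2 × 0.3 = 0.000117
cancel: 0.8 × 0.5 × 0.5 × (1−0.45) × 0.85 × 0.9 = 0.08415
P(cancel | x) = 0.08415 / 0.084267 ≈ 0.999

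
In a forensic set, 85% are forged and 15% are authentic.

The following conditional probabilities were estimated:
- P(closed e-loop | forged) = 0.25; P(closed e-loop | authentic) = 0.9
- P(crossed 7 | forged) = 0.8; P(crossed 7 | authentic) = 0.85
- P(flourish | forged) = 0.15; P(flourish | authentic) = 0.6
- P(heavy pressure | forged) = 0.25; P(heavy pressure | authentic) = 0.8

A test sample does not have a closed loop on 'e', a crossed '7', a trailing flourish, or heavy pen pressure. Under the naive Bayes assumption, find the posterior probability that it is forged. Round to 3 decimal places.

0.998

forged: 0.85 × (1−0.25) × (1−0.8) × (1−0.15) × (1−0.25) = 0.08128125
authentic: 0.15 × (1−0.9) × (1−0.85) × (1−0.6) × (1−0.8) = 0.00018
P(forged | x) = 0.08128125 / 0.08146125 ≈ 0.998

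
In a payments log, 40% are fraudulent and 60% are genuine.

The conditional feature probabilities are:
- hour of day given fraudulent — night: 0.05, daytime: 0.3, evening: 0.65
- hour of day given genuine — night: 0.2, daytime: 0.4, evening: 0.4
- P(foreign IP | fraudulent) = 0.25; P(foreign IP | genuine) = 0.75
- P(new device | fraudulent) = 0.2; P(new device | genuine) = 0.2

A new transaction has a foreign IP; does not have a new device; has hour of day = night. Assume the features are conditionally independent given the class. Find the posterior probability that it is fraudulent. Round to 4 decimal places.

0.0526

fraudulent: 0.4 × 0.05 × 0.25 × (1−0.2) = 0.004
genuine: 0.6 × 0.2 × 0.75 × (1−0.2) = 0.072
P(fraudulent | x) = 0.004 / 0.076 ≈ 0.0526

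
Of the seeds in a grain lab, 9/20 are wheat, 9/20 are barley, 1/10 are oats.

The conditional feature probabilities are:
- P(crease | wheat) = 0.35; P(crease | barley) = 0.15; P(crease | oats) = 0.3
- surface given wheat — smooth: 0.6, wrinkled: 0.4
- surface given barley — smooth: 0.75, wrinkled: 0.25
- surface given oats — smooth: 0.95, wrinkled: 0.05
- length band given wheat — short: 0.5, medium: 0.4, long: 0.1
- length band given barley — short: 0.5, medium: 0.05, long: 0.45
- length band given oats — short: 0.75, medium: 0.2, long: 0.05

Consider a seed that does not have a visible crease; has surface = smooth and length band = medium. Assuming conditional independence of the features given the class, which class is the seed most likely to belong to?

wheat

wheat: 0.45 × (1−0.35) × 0.6 × 0.4 = 0.0702
barley: 0.45 × (1−0.15) × 0.75 × 0.05 = 0.01434375
oats: 0.1 × (1−0.3) × 0.95 × 0.2 = 0.0133
Highest score → wheat.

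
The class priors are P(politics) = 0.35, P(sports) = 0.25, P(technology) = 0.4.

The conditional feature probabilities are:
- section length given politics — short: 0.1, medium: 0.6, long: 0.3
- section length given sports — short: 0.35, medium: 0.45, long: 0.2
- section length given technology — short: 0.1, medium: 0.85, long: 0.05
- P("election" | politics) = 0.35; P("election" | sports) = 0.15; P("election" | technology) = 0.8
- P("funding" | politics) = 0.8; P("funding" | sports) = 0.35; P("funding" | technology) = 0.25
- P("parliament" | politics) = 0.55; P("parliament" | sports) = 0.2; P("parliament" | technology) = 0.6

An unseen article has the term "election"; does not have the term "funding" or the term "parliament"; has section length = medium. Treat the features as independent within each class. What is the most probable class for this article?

technology

politics: 0.35 × 0.6 × 0.35 × (1−0.8) × (1−0.55) = 0.006615
sports: 0.25 × 0.45 × 0.15 × (1−0.35) × (1−0.2) = 0.008775
technology: 0.4 × 0.85 × 0.8 × (1−0.25) × (1−0.6) = 0.0816
Highest score → technology.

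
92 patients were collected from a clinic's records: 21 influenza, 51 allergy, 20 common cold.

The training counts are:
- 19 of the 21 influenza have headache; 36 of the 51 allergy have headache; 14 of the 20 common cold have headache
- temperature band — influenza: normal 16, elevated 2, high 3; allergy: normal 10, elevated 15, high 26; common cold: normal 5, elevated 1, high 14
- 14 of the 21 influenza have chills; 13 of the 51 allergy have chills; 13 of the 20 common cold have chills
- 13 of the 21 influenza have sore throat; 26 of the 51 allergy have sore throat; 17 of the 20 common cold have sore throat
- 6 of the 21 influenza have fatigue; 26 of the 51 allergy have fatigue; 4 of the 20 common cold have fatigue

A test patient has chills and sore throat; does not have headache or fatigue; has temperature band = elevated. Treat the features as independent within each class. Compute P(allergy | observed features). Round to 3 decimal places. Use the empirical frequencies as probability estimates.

influenza: (21/92) × (2/21) × (2/21) × (14/21) × (13/21) × (15/21) ≈ 0.00061032
allergy: (51/92) × (15/51) × (15/51) × (13/51) × (26/51) × (25/51) ≈ 0.00305471
common cold: (20/92) × (6/20) × (1/20) × (13/20) × (17/20) × (16/20) ≈ 0.0014413
P(allergy | x) = 0.00305471 / 0.00510633 ≈ 0.598

0.598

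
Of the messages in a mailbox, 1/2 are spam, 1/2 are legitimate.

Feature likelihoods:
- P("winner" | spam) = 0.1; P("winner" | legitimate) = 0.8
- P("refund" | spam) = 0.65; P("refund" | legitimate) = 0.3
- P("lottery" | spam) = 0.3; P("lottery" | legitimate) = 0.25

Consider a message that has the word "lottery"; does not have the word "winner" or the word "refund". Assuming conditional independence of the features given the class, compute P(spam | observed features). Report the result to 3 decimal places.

spam: 0.5 × (1−0.1) × (1−0.65) × 0.3 = 0.04725
legitimate: 0.5 × (1−0.8) × (1−0.3) × 0.25 = 0.0175
P(spam | x) = 0.04725 / 0.06475 ≈ 0.730

0.730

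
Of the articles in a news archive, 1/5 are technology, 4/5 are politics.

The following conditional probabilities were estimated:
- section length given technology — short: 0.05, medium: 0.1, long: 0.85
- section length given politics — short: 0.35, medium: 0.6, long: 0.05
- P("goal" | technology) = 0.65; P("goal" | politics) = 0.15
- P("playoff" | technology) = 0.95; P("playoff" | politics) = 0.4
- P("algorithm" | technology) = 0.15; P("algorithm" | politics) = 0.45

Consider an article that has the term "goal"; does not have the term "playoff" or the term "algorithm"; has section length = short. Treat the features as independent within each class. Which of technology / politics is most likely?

politics

technology: 0.2 × 0.05 × 0.65 × (1−0.95) × (1−0.15) = 0.00027625
politics: 0.8 × 0.35 × 0.15 × (1−0.4) × (1−0.45) = 0.01386
Highest score → politics.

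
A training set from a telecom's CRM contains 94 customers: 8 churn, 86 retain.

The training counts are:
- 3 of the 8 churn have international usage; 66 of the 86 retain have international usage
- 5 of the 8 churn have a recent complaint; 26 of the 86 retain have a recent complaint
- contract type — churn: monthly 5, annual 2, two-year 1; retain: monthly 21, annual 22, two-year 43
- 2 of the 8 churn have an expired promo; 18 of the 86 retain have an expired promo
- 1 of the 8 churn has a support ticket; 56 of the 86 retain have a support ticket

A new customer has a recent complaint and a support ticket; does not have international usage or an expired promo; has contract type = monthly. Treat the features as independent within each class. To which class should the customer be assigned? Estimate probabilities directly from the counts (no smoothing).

retain

churn: (8/94) × (5/8) × (5/8) × (5/8) × (6/8) × (1/8) ≈ 0.00194793
retain: (86/94) × (20/86) × (26/86) × (21/86) × (68/86) × (56/86) ≈ 0.0080872
Highest score → retain.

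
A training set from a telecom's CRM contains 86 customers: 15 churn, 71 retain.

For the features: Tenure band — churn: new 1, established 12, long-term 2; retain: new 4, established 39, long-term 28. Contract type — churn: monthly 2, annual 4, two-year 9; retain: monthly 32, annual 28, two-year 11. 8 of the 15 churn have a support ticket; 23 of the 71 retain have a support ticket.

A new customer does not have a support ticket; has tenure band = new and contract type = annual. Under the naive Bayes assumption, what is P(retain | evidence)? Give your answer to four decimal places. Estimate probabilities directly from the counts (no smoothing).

0.8955

churn: (15/86) × (1/15) × (4/15) × (7/15) ≈ 0.00144703
retain: (71/86) × (4/71) × (28/71) × (48/71) ≈ 0.0124006
P(retain | x) = 0.0124006 / 0.01384763 ≈ 0.8955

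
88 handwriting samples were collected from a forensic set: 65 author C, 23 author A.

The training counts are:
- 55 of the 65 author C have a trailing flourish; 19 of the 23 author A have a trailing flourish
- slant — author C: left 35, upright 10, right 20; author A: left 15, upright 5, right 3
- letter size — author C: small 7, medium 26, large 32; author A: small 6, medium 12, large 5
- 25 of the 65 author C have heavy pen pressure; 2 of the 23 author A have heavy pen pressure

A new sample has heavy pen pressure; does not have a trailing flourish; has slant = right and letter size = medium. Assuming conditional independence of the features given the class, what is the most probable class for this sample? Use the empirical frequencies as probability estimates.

author C

author C: (65/88) × (10/65) × (20/65) × (26/65) × (25/65) ≈ 0.00537924
author A: (23/88) × (4/23) × (3/23) × (12/23) × (2/23) ≈ 0.000268984
Highest score → author C.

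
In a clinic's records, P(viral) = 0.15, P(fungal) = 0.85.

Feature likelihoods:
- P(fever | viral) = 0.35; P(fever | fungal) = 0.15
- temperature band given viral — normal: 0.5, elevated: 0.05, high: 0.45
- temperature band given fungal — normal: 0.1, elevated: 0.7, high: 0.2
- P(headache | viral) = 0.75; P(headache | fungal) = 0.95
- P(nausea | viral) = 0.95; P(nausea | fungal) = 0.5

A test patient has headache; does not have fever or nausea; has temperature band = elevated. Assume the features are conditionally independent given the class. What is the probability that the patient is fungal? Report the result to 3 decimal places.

viral: 0.15 × (1−0.35) × 0.05 × 0.75 × (1−0.95) = 0.0001828125
fungal: 0.85 × (1−0.15) × 0.7 × 0.95 × (1−0.5) = 0.24023125
P(fungal | x) = 0.24023125 / 0.2404140625 ≈ 0.999

0.999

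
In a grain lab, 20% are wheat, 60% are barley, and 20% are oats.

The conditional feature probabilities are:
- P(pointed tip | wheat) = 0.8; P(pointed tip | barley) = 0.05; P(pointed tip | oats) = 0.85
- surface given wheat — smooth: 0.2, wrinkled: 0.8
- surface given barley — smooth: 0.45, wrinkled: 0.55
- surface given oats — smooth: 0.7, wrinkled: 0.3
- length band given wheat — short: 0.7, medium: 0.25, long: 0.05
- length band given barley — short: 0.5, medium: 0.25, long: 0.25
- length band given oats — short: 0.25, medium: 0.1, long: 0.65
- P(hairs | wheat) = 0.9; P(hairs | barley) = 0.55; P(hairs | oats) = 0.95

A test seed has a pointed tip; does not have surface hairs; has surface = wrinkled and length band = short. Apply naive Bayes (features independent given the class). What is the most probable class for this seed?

wheat

wheat: 0.2 × 0.8 × 0.8 × 0.7 × (1−0.9) = 0.00896
barley: 0.6 × 0.05 × 0.55 × 0.5 × (1−0.55) = 0.0037125
oats: 0.2 × 0.85 × 0.3 × 0.25 × (1−0.95) = 0.0006375
Highest score → wheat.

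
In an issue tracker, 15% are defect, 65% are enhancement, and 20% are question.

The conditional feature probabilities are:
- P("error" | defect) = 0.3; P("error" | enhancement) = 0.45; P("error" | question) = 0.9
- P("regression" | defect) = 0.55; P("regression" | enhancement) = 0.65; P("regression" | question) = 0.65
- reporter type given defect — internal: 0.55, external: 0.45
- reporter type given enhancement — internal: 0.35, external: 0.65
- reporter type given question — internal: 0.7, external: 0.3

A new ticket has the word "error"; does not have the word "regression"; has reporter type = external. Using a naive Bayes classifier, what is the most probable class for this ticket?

defect: 0.15 × 0.3 × (1−0.55) × 0.45 = 0.0091125
enhancement: 0.65 × 0.45 × (1−0.65) × 0.65 = 0.06654375
question: 0.2 × 0.9 × (1−0.65) × 0.3 = 0.0189
Highest score → enhancement.

enhancement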